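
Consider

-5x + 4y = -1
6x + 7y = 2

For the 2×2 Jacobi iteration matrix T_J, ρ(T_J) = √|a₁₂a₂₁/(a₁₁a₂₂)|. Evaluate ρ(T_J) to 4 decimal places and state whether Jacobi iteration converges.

a₁₂a₂₁/(a₁₁a₂₂) = (4)·(6) / ((-5)·(7)) = -0.685714
ρ = √|-0.685714| = √0.685714 = 0.8281
ρ < 1, so Jacobi converges

0.8281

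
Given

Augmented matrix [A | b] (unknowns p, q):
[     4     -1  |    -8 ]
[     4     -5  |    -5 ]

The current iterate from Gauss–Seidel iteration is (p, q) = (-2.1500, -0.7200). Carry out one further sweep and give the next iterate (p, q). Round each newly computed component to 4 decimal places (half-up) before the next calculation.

(-2.1800, -0.7440)

One sweep:
  p = (-8 - (-1)·-0.7200) / (4) = -2.1800
  q = (-5 - (4)·-2.1800) / (-5) = -0.7440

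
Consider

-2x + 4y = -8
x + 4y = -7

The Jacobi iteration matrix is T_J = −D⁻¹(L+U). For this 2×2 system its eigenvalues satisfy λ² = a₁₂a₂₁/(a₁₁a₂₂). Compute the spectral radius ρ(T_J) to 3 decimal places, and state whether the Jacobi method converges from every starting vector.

a₁₂a₂₁/(a₁₁a₂₂) = (4)·(1) / ((-2)·(4)) = -0.500000
ρ = √|-0.500000| = √0.500000 = 0.707
ρ < 1, so Jacobi converges

0.707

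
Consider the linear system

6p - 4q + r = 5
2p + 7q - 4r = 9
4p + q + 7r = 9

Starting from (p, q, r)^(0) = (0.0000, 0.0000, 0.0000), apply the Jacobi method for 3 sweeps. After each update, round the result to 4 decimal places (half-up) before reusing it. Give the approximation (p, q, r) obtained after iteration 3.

Iteration 1:
  p = (5 - (-4)·0.0000 - (1)·0.0000) / (6) = 0.8333
  q = (9 - (2)·0.0000 - (-4)·0.0000) / (7) = 1.2857
  r = (9 - (4)·0.0000 - (1)·0.0000) / (7) = 1.2857
Iteration 2:
  p = (5 - (-4)·1.2857 - (1)·1.2857) / (6) = 1.4762
  q = (9 - (2)·0.8333 - (-4)·1.2857) / (7) = 1.7823
  r = (9 - (4)·0.8333 - (1)·1.2857) / (7) = 0.6259
Iteration 3:
  p = (5 - (-4)·1.7823 - (1)·0.6259) / (6) = 1.9172
  q = (9 - (2)·1.4762 - (-4)·0.6259) / (7) = 1.2216
  r = (9 - (4)·1.4762 - (1)·1.7823) / (7) = 0.1876

(1.9172, 1.2216, 0.1876)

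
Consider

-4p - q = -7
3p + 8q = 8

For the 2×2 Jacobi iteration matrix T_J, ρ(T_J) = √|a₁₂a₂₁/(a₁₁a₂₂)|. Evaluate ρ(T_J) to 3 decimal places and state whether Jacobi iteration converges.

a₁₂a₂₁/(a₁₁a₂₂) = (-1)·(3) / ((-4)·(8)) = 0.093750
ρ = √|0.093750| = √0.093750 = 0.306
ρ < 1, so Jacobi converges

0.306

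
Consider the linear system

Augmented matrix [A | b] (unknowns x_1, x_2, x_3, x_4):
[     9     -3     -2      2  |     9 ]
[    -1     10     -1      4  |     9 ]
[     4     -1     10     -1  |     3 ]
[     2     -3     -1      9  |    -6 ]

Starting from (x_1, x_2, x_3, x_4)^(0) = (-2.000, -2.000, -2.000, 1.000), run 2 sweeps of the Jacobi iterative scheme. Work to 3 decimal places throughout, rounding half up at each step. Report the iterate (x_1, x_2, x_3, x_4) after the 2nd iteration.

(1.502, 1.411, 0.332, -0.448)

Iteration 1:
  x_1 = (9 - (-3)·-2.000 - (-2)·-2.000 - (2)·1.000) / (9) = -0.333
  x_2 = (9 - (-1)·-2.000 - (-1)·-2.000 - (4)·1.000) / (10) = 0.100
  x_3 = (3 - (4)·-2.000 - (-1)·-2.000 - (-1)·1.000) / (10) = 1.000
  x_4 = (-6 - (2)·-2.000 - (-3)·-2.000 - (-1)·-2.000) / (9) = -1.111
Iteration 2:
  x_1 = (9 - (-3)·0.100 - (-2)·1.000 - (2)·-1.111) / (9) = 1.502
  x_2 = (9 - (-1)·-0.333 - (-1)·1.000 - (4)·-1.111) / (10) = 1.411
  x_3 = (3 - (4)·-0.333 - (-1)·0.100 - (-1)·-1.111) / (10) = 0.332
  x_4 = (-6 - (2)·-0.333 - (-3)·0.100 - (-1)·1.000) / (9) = -0.448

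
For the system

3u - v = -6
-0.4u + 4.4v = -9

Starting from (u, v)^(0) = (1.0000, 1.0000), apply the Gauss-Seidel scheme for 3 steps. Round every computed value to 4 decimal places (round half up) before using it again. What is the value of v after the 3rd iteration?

Iteration 1:
  u = (-6 - (-1)·1.0000) / (3) = -1.6667
  v = (-9 - (-0.4)·-1.6667) / (4.4) = -2.1970
Iteration 2:
  u = (-6 - (-1)·-2.1970) / (3) = -2.7323
  v = (-9 - (-0.4)·-2.7323) / (4.4) = -2.2938
Iteration 3:
  u = (-6 - (-1)·-2.2938) / (3) = -2.7646
  v = (-9 - (-0.4)·-2.7646) / (4.4) = -2.2968

-2.2968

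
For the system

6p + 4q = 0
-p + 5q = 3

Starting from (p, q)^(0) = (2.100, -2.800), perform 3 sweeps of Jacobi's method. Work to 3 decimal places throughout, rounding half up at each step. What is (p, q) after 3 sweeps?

Iteration 1:
  p = (0 - (4)·-2.800) / (6) = 1.867
  q = (3 - (-1)·2.100) / (5) = 1.020
Iteration 2:
  p = (0 - (4)·1.020) / (6) = -0.680
  q = (3 - (-1)·1.867) / (5) = 0.973
Iteration 3:
  p = (0 - (4)·0.973) / (6) = -0.649
  q = (3 - (-1)·-0.680) / (5) = 0.464

(-0.649, 0.464)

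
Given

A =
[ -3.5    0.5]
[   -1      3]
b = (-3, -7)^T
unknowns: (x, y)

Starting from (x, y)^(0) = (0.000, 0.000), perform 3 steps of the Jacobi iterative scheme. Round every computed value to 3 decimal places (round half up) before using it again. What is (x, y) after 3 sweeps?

Iteration 1:
  x = (-3 - (0.5)·0.000) / (-3.5) = 0.857
  y = (-7 - (-1)·0.000) / (3) = -2.333
Iteration 2:
  x = (-3 - (0.5)·-2.333) / (-3.5) = 0.524
  y = (-7 - (-1)·0.857) / (3) = -2.048
Iteration 3:
  x = (-3 - (0.5)·-2.048) / (-3.5) = 0.565
  y = (-7 - (-1)·0.524) / (3) = -2.159

(0.565, -2.159)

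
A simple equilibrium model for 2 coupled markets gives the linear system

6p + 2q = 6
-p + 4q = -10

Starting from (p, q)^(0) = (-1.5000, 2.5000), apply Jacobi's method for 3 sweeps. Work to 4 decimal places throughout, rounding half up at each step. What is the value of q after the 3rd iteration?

Iteration 1:
  p = (6 - (2)·2.5000) / (6) = 0.1667
  q = (-10 - (-1)·-1.5000) / (4) = -2.8750
Iteration 2:
  p = (6 - (2)·-2.8750) / (6) = 1.9583
  q = (-10 - (-1)·0.1667) / (4) = -2.4583
Iteration 3:
  p = (6 - (2)·-2.4583) / (6) = 1.8194
  q = (-10 - (-1)·1.9583) / (4) = -2.0104

-2.0104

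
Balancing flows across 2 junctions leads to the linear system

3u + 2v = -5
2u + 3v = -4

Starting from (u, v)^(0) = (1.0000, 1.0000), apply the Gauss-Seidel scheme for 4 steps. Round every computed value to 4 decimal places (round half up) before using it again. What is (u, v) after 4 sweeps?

(-1.4819, -0.3454)

Iteration 1:
  u = (-5 - (2)·1.0000) / (3) = -2.3333
  v = (-4 - (2)·-2.3333) / (3) = 0.2222
Iteration 2:
  u = (-5 - (2)·0.2222) / (3) = -1.8148
  v = (-4 - (2)·-1.8148) / (3) = -0.1235
Iteration 3:
  u = (-5 - (2)·-0.1235) / (3) = -1.5843
  v = (-4 - (2)·-1.5843) / (3) = -0.2771
Iteration 4:
  u = (-5 - (2)·-0.2771) / (3) = -1.4819
  v = (-4 - (2)·-1.4819) / (3) = -0.3454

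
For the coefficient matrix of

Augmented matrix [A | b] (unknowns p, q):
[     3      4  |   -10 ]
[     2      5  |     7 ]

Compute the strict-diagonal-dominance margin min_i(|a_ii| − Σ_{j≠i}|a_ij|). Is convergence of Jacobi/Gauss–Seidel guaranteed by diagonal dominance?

row 1: |3| − (4) = -1
row 2: |5| − (2) = 3
minimum over rows = -1 → not strictly diagonally dominant

-1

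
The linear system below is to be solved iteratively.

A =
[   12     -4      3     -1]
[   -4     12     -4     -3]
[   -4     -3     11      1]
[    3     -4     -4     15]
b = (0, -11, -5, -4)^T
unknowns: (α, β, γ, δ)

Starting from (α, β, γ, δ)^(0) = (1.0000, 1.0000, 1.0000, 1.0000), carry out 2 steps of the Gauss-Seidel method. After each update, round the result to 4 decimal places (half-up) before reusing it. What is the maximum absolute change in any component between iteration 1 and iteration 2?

Iteration 1:
  α = (0 - (-4)·1.0000 - (3)·1.0000 - (-1)·1.0000) / (12) = 0.1667
  β = (-11 - (-4)·0.1667 - (-4)·1.0000 - (-3)·1.0000) / (12) = -0.2778
  γ = (-5 - (-4)·0.1667 - (-3)·-0.2778 - (1)·1.0000) / (11) = -0.5606
  δ = (-4 - (3)·0.1667 - (-4)·-0.2778 - (-4)·-0.5606) / (15) = -0.5236
Iteration 2:
  α = (0 - (-4)·-0.2778 - (3)·-0.5606 - (-1)·-0.5236) / (12) = 0.0039
  β = (-11 - (-4)·0.0039 - (-4)·-0.5606 - (-3)·-0.5236) / (12) = -1.2331
  γ = (-5 - (-4)·0.0039 - (-3)·-1.2331 - (1)·-0.5236) / (11) = -0.7418
  δ = (-4 - (3)·0.0039 - (-4)·-1.2331 - (-4)·-0.7418) / (15) = -0.7941
Change: (-0.1628, -0.9553, -0.1812, -0.2705) → max |·| = 0.9553

0.9553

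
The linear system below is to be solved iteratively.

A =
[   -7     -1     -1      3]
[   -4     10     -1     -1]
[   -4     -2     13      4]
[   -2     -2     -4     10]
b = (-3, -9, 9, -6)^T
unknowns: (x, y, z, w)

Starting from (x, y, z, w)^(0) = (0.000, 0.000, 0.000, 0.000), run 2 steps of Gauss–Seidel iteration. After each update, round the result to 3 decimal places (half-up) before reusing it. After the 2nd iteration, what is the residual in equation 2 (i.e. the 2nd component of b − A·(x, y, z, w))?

0.046

Iteration 1:
  x = (-3 - (-1)·0.000 - (-1)·0.000 - (3)·0.000) / (-7) = 0.429
  y = (-9 - (-4)·0.429 - (-1)·0.000 - (-1)·0.000) / (10) = -0.728
  z = (9 - (-4)·0.429 - (-2)·-0.728 - (4)·0.000) / (13) = 0.712
  w = (-6 - (-2)·0.429 - (-2)·-0.728 - (-4)·0.712) / (10) = -0.375
Iteration 2:
  x = (-3 - (-1)·-0.728 - (-1)·0.712 - (3)·-0.375) / (-7) = 0.270
  y = (-9 - (-4)·0.270 - (-1)·0.712 - (-1)·-0.375) / (10) = -0.758
  z = (9 - (-4)·0.270 - (-2)·-0.758 - (4)·-0.375) / (13) = 0.774
  w = (-6 - (-2)·0.270 - (-2)·-0.758 - (-4)·0.774) / (10) = -0.388
Residual b − A·x = (0.070, 0.046, 0.054, 0.000)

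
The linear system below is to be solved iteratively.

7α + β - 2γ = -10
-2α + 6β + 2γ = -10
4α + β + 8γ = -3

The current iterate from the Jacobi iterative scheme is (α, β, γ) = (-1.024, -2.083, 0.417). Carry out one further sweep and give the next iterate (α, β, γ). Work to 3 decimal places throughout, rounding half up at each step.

One sweep:
  α = (-10 - (1)·-2.083 - (-2)·0.417) / (7) = -1.012
  β = (-10 - (-2)·-1.024 - (2)·0.417) / (6) = -2.147
  γ = (-3 - (4)·-1.024 - (1)·-2.083) / (8) = 0.397

(-1.012, -2.147, 0.397)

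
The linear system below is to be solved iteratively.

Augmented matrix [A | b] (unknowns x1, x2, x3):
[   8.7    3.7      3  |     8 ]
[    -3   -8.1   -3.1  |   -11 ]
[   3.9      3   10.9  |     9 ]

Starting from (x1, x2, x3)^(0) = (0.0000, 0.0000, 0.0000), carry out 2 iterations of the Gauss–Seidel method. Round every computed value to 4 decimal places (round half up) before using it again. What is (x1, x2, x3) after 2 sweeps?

(0.4121, 1.1225, 0.3693)

Iteration 1:
  x1 = (8 - (3.7)·0.0000 - (3)·0.0000) / (8.7) = 0.9195
  x2 = (-11 - (-3)·0.9195 - (-3.1)·0.0000) / (-8.1) = 1.0175
  x3 = (9 - (3.9)·0.9195 - (3)·1.0175) / (10.9) = 0.2166
Iteration 2:
  x1 = (8 - (3.7)·1.0175 - (3)·0.2166) / (8.7) = 0.4121
  x2 = (-11 - (-3)·0.4121 - (-3.1)·0.2166) / (-8.1) = 1.1225
  x3 = (9 - (3.9)·0.4121 - (3)·1.1225) / (10.9) = 0.3693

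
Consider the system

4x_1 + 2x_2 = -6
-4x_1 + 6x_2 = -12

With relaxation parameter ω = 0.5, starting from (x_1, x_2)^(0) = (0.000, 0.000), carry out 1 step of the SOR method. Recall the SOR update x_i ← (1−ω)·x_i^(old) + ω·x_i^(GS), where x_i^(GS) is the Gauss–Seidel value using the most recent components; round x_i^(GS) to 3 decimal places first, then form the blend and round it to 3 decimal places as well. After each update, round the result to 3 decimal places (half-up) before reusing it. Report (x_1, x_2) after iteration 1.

Iteration 1:
  x_1: GS value = (-6 - (2)·0.000) / (4) = -1.500;  x_1 ← (1−ω)·0.000 + ω·-1.500 = -0.750
  x_2: GS value = (-12 - (-4)·-0.750) / (6) = -2.500;  x_2 ← (1−ω)·0.000 + ω·-2.500 = -1.250

(-0.750, -1.250)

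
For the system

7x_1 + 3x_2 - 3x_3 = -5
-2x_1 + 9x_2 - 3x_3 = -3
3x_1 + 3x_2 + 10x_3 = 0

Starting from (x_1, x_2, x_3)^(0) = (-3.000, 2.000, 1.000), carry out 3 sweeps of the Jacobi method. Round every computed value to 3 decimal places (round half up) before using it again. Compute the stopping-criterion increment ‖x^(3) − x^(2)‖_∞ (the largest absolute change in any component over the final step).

Iteration 1:
  x_1 = (-5 - (3)·2.000 - (-3)·1.000) / (7) = -1.143
  x_2 = (-3 - (-2)·-3.000 - (-3)·1.000) / (9) = -0.667
  x_3 = (0 - (3)·-3.000 - (3)·2.000) / (10) = 0.300
Iteration 2:
  x_1 = (-5 - (3)·-0.667 - (-3)·0.300) / (7) = -0.300
  x_2 = (-3 - (-2)·-1.143 - (-3)·0.300) / (9) = -0.487
  x_3 = (0 - (3)·-1.143 - (3)·-0.667) / (10) = 0.543
Iteration 3:
  x_1 = (-5 - (3)·-0.487 - (-3)·0.543) / (7) = -0.273
  x_2 = (-3 - (-2)·-0.300 - (-3)·0.543) / (9) = -0.219
  x_3 = (0 - (3)·-0.300 - (3)·-0.487) / (10) = 0.236
Change: (0.027, 0.268, -0.307) → max |·| = 0.307

0.307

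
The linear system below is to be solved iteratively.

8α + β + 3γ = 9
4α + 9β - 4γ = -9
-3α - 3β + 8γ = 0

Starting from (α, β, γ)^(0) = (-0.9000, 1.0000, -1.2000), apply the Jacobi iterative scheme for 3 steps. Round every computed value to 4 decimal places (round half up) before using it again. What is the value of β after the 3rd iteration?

Iteration 1:
  α = (9 - (1)·1.0000 - (3)·-1.2000) / (8) = 1.4500
  β = (-9 - (4)·-0.9000 - (-4)·-1.2000) / (9) = -1.1333
  γ = (0 - (-3)·-0.9000 - (-3)·1.0000) / (8) = 0.0375
Iteration 2:
  α = (9 - (1)·-1.1333 - (3)·0.0375) / (8) = 1.2526
  β = (-9 - (4)·1.4500 - (-4)·0.0375) / (9) = -1.6278
  γ = (0 - (-3)·1.4500 - (-3)·-1.1333) / (8) = 0.1188
Iteration 3:
  α = (9 - (1)·-1.6278 - (3)·0.1188) / (8) = 1.2839
  β = (-9 - (4)·1.2526 - (-4)·0.1188) / (9) = -1.5039
  γ = (0 - (-3)·1.2526 - (-3)·-1.6278) / (8) = -0.1407

-1.5039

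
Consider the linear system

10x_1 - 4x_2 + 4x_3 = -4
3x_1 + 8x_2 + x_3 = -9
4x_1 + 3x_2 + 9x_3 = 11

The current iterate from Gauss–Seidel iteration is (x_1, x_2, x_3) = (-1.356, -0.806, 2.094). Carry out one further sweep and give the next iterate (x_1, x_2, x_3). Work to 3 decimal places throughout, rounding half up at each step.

One sweep:
  x_1 = (-4 - (-4)·-0.806 - (4)·2.094) / (10) = -1.560
  x_2 = (-9 - (3)·-1.560 - (1)·2.094) / (8) = -0.802
  x_3 = (11 - (4)·-1.560 - (3)·-0.802) / (9) = 2.183

(-1.560, -0.802, 2.183)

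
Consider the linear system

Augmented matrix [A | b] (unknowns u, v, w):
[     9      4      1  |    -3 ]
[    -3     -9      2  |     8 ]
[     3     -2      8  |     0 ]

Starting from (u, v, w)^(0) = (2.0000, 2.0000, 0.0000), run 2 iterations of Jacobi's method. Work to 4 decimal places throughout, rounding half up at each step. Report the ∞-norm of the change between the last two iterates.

Iteration 1:
  u = (-3 - (4)·2.0000 - (1)·0.0000) / (9) = -1.2222
  v = (8 - (-3)·2.0000 - (2)·0.0000) / (-9) = -1.5556
  w = (0 - (3)·2.0000 - (-2)·2.0000) / (8) = -0.2500
Iteration 2:
  u = (-3 - (4)·-1.5556 - (1)·-0.2500) / (9) = 0.3858
  v = (8 - (-3)·-1.2222 - (2)·-0.2500) / (-9) = -0.5370
  w = (0 - (3)·-1.2222 - (-2)·-1.5556) / (8) = 0.0694
Change: (1.6080, 1.0186, 0.3194) → max |·| = 1.6080

1.6080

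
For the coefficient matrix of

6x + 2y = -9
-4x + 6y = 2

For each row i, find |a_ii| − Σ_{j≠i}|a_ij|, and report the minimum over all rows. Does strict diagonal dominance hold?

2

row 1: |6| − (2) = 4
row 2: |6| − (4) = 2
minimum over rows = 2 → strictly diagonally dominant (convergence guaranteed)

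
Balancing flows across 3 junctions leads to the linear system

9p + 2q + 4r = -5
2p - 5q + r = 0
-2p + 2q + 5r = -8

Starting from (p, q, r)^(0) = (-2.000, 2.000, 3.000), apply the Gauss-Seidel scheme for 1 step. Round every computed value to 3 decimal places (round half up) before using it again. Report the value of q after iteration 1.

Iteration 1:
  p = (-5 - (2)·2.000 - (4)·3.000) / (9) = -2.333
  q = (0 - (2)·-2.333 - (1)·3.000) / (-5) = -0.333
  r = (-8 - (-2)·-2.333 - (2)·-0.333) / (5) = -2.400

-0.333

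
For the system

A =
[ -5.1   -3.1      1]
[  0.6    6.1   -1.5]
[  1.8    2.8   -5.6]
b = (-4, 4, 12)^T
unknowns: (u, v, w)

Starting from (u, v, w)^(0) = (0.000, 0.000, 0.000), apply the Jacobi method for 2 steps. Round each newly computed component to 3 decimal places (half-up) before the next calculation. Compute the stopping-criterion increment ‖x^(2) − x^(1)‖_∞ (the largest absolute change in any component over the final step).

0.819

Iteration 1:
  u = (-4 - (-3.1)·0.000 - (1)·0.000) / (-5.1) = 0.784
  v = (4 - (0.6)·0.000 - (-1.5)·0.000) / (6.1) = 0.656
  w = (12 - (1.8)·0.000 - (2.8)·0.000) / (-5.6) = -2.143
Iteration 2:
  u = (-4 - (-3.1)·0.656 - (1)·-2.143) / (-5.1) = -0.035
  v = (4 - (0.6)·0.784 - (-1.5)·-2.143) / (6.1) = 0.052
  w = (12 - (1.8)·0.784 - (2.8)·0.656) / (-5.6) = -1.563
Change: (-0.819, -0.604, 0.580) → max |·| = 0.819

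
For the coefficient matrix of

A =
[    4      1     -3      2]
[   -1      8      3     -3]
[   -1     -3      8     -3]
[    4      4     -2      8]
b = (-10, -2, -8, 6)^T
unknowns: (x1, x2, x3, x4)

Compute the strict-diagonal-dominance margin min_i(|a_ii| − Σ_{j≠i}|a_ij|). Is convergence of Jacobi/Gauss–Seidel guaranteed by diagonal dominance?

-2

row 1: |4| − (1+3+2) = -2
row 2: |8| − (1+3+3) = 1
row 3: |8| − (1+3+3) = 1
row 4: |8| − (4+4+2) = -2
minimum over rows = -2 → not strictly diagonally dominant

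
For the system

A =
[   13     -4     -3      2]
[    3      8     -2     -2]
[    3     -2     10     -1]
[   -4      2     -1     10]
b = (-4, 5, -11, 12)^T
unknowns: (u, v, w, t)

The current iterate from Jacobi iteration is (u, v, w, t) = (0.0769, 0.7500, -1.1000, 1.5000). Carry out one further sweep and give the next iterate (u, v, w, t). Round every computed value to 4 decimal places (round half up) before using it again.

(-0.5615, 0.6962, -0.8231, 0.9708)

One sweep:
  u = (-4 - (-4)·0.7500 - (-3)·-1.1000 - (2)·1.5000) / (13) = -0.5615
  v = (5 - (3)·0.0769 - (-2)·-1.1000 - (-2)·1.5000) / (8) = 0.6962
  w = (-11 - (3)·0.0769 - (-2)·0.7500 - (-1)·1.5000) / (10) = -0.8231
  t = (12 - (-4)·0.0769 - (2)·0.7500 - (-1)·-1.1000) / (10) = 0.9708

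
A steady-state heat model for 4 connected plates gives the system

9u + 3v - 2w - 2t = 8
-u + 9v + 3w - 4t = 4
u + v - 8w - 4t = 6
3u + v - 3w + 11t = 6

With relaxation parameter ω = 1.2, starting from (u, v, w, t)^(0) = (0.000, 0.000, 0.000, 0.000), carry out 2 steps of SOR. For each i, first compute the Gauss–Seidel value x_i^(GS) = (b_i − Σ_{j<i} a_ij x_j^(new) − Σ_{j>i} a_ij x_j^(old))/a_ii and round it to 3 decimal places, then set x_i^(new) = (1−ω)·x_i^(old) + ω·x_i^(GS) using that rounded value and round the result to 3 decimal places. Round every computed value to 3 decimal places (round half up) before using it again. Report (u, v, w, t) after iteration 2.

Iteration 1:
  u: GS value = (8 - (3)·0.000 - (-2)·0.000 - (-2)·0.000) / (9) = 0.889;  u ← (1−ω)·0.000 + ω·0.889 = 1.067
  v: GS value = (4 - (-1)·1.067 - (3)·0.000 - (-4)·0.000) / (9) = 0.563;  v ← (1−ω)·0.000 + ω·0.563 = 0.676
  w: GS value = (6 - (1)·1.067 - (1)·0.676 - (-4)·0.000) / (-8) = -0.532;  w ← (1−ω)·0.000 + ω·-0.532 = -0.638
  t: GS value = (6 - (3)·1.067 - (1)·0.676 - (-3)·-0.638) / (11) = 0.019;  t ← (1−ω)·0.000 + ω·0.019 = 0.023
Iteration 2:
  u: GS value = (8 - (3)·0.676 - (-2)·-0.638 - (-2)·0.023) / (9) = 0.527;  u ← (1−ω)·1.067 + ω·0.527 = 0.419
  v: GS value = (4 - (-1)·0.419 - (3)·-0.638 - (-4)·0.023) / (9) = 0.714;  v ← (1−ω)·0.676 + ω·0.714 = 0.722
  w: GS value = (6 - (1)·0.419 - (1)·0.722 - (-4)·0.023) / (-8) = -0.619;  w ← (1−ω)·-0.638 + ω·-0.619 = -0.615
  t: GS value = (6 - (3)·0.419 - (1)·0.722 - (-3)·-0.615) / (11) = 0.198;  t ← (1−ω)·0.023 + ω·0.198 = 0.233

(0.419, 0.722, -0.615, 0.233)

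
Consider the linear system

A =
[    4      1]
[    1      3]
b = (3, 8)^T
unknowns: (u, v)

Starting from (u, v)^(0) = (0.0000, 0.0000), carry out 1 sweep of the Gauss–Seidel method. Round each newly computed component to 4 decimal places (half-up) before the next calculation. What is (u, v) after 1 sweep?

(0.7500, 2.4167)

Iteration 1:
  u = (3 - (1)·0.0000) / (4) = 0.7500
  v = (8 - (1)·0.7500) / (3) = 2.4167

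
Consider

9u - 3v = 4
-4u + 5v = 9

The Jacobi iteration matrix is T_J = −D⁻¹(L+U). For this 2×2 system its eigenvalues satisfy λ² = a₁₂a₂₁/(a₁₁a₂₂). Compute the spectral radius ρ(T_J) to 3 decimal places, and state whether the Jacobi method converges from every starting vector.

0.516

a₁₂a₂₁/(a₁₁a₂₂) = (-3)·(-4) / ((9)·(5)) = 0.266667
ρ = √|0.266667| = √0.266667 = 0.516
ρ < 1, so Jacobi converges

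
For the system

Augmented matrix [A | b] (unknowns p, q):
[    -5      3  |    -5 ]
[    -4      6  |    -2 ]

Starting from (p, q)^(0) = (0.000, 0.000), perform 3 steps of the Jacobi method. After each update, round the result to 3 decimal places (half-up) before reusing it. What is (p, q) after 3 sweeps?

Iteration 1:
  p = (-5 - (3)·0.000) / (-5) = 1.000
  q = (-2 - (-4)·0.000) / (6) = -0.333
Iteration 2:
  p = (-5 - (3)·-0.333) / (-5) = 0.800
  q = (-2 - (-4)·1.000) / (6) = 0.333
Iteration 3:
  p = (-5 - (3)·0.333) / (-5) = 1.200
  q = (-2 - (-4)·0.800) / (6) = 0.200

(1.200, 0.200)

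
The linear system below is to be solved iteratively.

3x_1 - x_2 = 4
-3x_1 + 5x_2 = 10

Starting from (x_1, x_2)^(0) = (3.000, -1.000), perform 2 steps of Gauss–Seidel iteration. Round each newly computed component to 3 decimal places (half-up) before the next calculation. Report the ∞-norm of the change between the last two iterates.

1.200

Iteration 1:
  x_1 = (4 - (-1)·-1.000) / (3) = 1.000
  x_2 = (10 - (-3)·1.000) / (5) = 2.600
Iteration 2:
  x_1 = (4 - (-1)·2.600) / (3) = 2.200
  x_2 = (10 - (-3)·2.200) / (5) = 3.320
Change: (1.200, 0.720) → max |·| = 1.200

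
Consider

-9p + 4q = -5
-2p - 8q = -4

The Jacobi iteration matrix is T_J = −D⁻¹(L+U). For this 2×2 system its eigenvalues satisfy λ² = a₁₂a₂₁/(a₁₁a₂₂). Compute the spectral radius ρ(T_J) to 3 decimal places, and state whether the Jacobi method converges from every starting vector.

a₁₂a₂₁/(a₁₁a₂₂) = (4)·(-2) / ((-9)·(-8)) = -0.111111
ρ = √|-0.111111| = √0.111111 = 0.333
ρ < 1, so Jacobi converges

0.333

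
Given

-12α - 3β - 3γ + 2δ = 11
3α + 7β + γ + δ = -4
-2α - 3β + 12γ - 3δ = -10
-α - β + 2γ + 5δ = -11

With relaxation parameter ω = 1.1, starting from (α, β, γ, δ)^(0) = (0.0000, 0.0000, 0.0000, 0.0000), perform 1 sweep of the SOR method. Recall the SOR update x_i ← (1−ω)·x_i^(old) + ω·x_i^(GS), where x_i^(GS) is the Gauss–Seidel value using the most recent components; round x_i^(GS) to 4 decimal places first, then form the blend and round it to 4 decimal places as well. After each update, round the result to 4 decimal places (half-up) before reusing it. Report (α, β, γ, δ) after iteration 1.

(-1.0084, -0.1532, -1.1437, -2.1723)

Iteration 1:
  α: GS value = (11 - (-3)·0.0000 - (-3)·0.0000 - (2)·0.0000) / (-12) = -0.9167;  α ← (1−ω)·0.0000 + ω·-0.9167 = -1.0084
  β: GS value = (-4 - (3)·-1.0084 - (1)·0.0000 - (1)·0.0000) / (7) = -0.1393;  β ← (1−ω)·0.0000 + ω·-0.1393 = -0.1532
  γ: GS value = (-10 - (-2)·-1.0084 - (-3)·-0.1532 - (-3)·0.0000) / (12) = -1.0397;  γ ← (1−ω)·0.0000 + ω·-1.0397 = -1.1437
  δ: GS value = (-11 - (-1)·-1.0084 - (-1)·-0.1532 - (2)·-1.1437) / (5) = -1.9748;  δ ← (1−ω)·0.0000 + ω·-1.9748 = -2.1723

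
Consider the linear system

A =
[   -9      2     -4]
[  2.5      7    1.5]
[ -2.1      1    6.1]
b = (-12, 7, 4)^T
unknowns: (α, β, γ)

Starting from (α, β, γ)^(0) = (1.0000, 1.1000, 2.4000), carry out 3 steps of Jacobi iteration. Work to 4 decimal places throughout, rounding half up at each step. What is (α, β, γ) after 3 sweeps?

(1.1157, 0.4700, 0.8940)

Iteration 1:
  α = (-12 - (2)·1.1000 - (-4)·2.4000) / (-9) = 0.5111
  β = (7 - (2.5)·1.0000 - (1.5)·2.4000) / (7) = 0.1286
  γ = (4 - (-2.1)·1.0000 - (1)·1.1000) / (6.1) = 0.8197
Iteration 2:
  α = (-12 - (2)·0.1286 - (-4)·0.8197) / (-9) = 0.9976
  β = (7 - (2.5)·0.5111 - (1.5)·0.8197) / (7) = 0.6418
  γ = (4 - (-2.1)·0.5111 - (1)·0.1286) / (6.1) = 0.8106
Iteration 3:
  α = (-12 - (2)·0.6418 - (-4)·0.8106) / (-9) = 1.1157
  β = (7 - (2.5)·0.9976 - (1.5)·0.8106) / (7) = 0.4700
  γ = (4 - (-2.1)·0.9976 - (1)·0.6418) / (6.1) = 0.8940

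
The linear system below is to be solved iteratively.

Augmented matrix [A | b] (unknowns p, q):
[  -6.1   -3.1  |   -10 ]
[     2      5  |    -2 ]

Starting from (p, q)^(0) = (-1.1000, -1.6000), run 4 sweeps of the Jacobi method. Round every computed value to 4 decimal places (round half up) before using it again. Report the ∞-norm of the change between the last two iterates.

0.2889

Iteration 1:
  p = (-10 - (-3.1)·-1.6000) / (-6.1) = 2.4525
  q = (-2 - (2)·-1.1000) / (5) = 0.0400
Iteration 2:
  p = (-10 - (-3.1)·0.0400) / (-6.1) = 1.6190
  q = (-2 - (2)·2.4525) / (5) = -1.3810
Iteration 3:
  p = (-10 - (-3.1)·-1.3810) / (-6.1) = 2.3412
  q = (-2 - (2)·1.6190) / (5) = -1.0476
Iteration 4:
  p = (-10 - (-3.1)·-1.0476) / (-6.1) = 2.1717
  q = (-2 - (2)·2.3412) / (5) = -1.3365
Change: (-0.1695, -0.2889) → max |·| = 0.2889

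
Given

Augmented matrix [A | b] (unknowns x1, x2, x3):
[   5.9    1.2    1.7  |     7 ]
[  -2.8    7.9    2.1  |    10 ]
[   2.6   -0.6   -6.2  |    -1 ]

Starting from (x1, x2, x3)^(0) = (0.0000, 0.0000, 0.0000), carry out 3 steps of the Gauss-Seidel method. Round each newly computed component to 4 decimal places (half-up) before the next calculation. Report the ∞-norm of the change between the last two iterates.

Iteration 1:
  x1 = (7 - (1.2)·0.0000 - (1.7)·0.0000) / (5.9) = 1.1864
  x2 = (10 - (-2.8)·1.1864 - (2.1)·0.0000) / (7.9) = 1.6863
  x3 = (-1 - (2.6)·1.1864 - (-0.6)·1.6863) / (-6.2) = 0.4956
Iteration 2:
  x1 = (7 - (1.2)·1.6863 - (1.7)·0.4956) / (5.9) = 0.7007
  x2 = (10 - (-2.8)·0.7007 - (2.1)·0.4956) / (7.9) = 1.3824
  x3 = (-1 - (2.6)·0.7007 - (-0.6)·1.3824) / (-6.2) = 0.3214
Iteration 3:
  x1 = (7 - (1.2)·1.3824 - (1.7)·0.3214) / (5.9) = 0.8127
  x2 = (10 - (-2.8)·0.8127 - (2.1)·0.3214) / (7.9) = 1.4684
  x3 = (-1 - (2.6)·0.8127 - (-0.6)·1.4684) / (-6.2) = 0.3600
Change: (0.1120, 0.0860, 0.0386) → max |·| = 0.1120

0.1120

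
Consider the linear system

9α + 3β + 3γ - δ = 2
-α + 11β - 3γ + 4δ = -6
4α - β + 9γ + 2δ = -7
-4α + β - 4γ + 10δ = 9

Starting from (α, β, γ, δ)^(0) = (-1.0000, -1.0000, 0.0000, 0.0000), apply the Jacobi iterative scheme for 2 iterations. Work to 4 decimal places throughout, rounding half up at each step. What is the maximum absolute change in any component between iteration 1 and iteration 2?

0.7844

Iteration 1:
  α = (2 - (3)·-1.0000 - (3)·0.0000 - (-1)·0.0000) / (9) = 0.5556
  β = (-6 - (-1)·-1.0000 - (-3)·0.0000 - (4)·0.0000) / (11) = -0.6364
  γ = (-7 - (4)·-1.0000 - (-1)·-1.0000 - (2)·0.0000) / (9) = -0.4444
  δ = (9 - (-4)·-1.0000 - (1)·-1.0000 - (-4)·0.0000) / (10) = 0.6000
Iteration 2:
  α = (2 - (3)·-0.6364 - (3)·-0.4444 - (-1)·0.6000) / (9) = 0.6492
  β = (-6 - (-1)·0.5556 - (-3)·-0.4444 - (4)·0.6000) / (11) = -0.8343
  γ = (-7 - (4)·0.5556 - (-1)·-0.6364 - (2)·0.6000) / (9) = -1.2288
  δ = (9 - (-4)·0.5556 - (1)·-0.6364 - (-4)·-0.4444) / (10) = 1.0081
Change: (0.0936, -0.1979, -0.7844, 0.4081) → max |·| = 0.7844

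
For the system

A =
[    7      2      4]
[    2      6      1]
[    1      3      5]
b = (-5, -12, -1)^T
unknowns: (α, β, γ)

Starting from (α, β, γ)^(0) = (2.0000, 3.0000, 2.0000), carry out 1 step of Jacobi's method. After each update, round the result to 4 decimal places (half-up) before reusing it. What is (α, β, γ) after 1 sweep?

Iteration 1:
  α = (-5 - (2)·3.0000 - (4)·2.0000) / (7) = -2.7143
  β = (-12 - (2)·2.0000 - (1)·2.0000) / (6) = -3.0000
  γ = (-1 - (1)·2.0000 - (3)·3.0000) / (5) = -2.4000

(-2.7143, -3.0000, -2.4000)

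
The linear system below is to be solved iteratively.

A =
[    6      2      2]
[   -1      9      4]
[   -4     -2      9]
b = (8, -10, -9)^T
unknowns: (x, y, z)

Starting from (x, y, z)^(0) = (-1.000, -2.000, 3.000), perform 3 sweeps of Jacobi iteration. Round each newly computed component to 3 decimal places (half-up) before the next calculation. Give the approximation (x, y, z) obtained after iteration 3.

(1.761, -0.299, 0.216)

Iteration 1:
  x = (8 - (2)·-2.000 - (2)·3.000) / (6) = 1.000
  y = (-10 - (-1)·-1.000 - (4)·3.000) / (9) = -2.556
  z = (-9 - (-4)·-1.000 - (-2)·-2.000) / (9) = -1.889
Iteration 2:
  x = (8 - (2)·-2.556 - (2)·-1.889) / (6) = 2.815
  y = (-10 - (-1)·1.000 - (4)·-1.889) / (9) = -0.160
  z = (-9 - (-4)·1.000 - (-2)·-2.556) / (9) = -1.124
Iteration 3:
  x = (8 - (2)·-0.160 - (2)·-1.124) / (6) = 1.761
  y = (-10 - (-1)·2.815 - (4)·-1.124) / (9) = -0.299
  z = (-9 - (-4)·2.815 - (-2)·-0.160) / (9) = 0.216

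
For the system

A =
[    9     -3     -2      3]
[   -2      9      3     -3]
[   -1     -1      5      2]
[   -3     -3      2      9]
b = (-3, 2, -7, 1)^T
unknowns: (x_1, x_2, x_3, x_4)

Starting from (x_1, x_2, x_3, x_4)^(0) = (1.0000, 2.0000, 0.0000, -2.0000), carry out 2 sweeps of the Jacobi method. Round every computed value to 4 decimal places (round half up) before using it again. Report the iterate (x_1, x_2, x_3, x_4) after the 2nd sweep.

Iteration 1:
  x_1 = (-3 - (-3)·2.0000 - (-2)·0.0000 - (3)·-2.0000) / (9) = 1.0000
  x_2 = (2 - (-2)·1.0000 - (3)·0.0000 - (-3)·-2.0000) / (9) = -0.2222
  x_3 = (-7 - (-1)·1.0000 - (-1)·2.0000 - (2)·-2.0000) / (5) = 0.0000
  x_4 = (1 - (-3)·1.0000 - (-3)·2.0000 - (2)·0.0000) / (9) = 1.1111
Iteration 2:
  x_1 = (-3 - (-3)·-0.2222 - (-2)·0.0000 - (3)·1.1111) / (9) = -0.7778
  x_2 = (2 - (-2)·1.0000 - (3)·0.0000 - (-3)·1.1111) / (9) = 0.8148
  x_3 = (-7 - (-1)·1.0000 - (-1)·-0.2222 - (2)·1.1111) / (5) = -1.6889
  x_4 = (1 - (-3)·1.0000 - (-3)·-0.2222 - (2)·0.0000) / (9) = 0.3704

(-0.7778, 0.8148, -1.6889, 0.3704)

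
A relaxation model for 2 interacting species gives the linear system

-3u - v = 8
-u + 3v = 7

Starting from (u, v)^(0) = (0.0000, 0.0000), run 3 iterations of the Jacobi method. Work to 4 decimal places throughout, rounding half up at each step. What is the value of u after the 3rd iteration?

-3.1481

Iteration 1:
  u = (8 - (-1)·0.0000) / (-3) = -2.6667
  v = (7 - (-1)·0.0000) / (3) = 2.3333
Iteration 2:
  u = (8 - (-1)·2.3333) / (-3) = -3.4444
  v = (7 - (-1)·-2.6667) / (3) = 1.4444
Iteration 3:
  u = (8 - (-1)·1.4444) / (-3) = -3.1481
  v = (7 - (-1)·-3.4444) / (3) = 1.1852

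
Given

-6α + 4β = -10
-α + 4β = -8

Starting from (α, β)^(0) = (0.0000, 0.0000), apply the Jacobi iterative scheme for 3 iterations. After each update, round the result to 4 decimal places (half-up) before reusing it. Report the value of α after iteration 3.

Iteration 1:
  α = (-10 - (4)·0.0000) / (-6) = 1.6667
  β = (-8 - (-1)·0.0000) / (4) = -2.0000
Iteration 2:
  α = (-10 - (4)·-2.0000) / (-6) = 0.3333
  β = (-8 - (-1)·1.6667) / (4) = -1.5833
Iteration 3:
  α = (-10 - (4)·-1.5833) / (-6) = 0.6111
  β = (-8 - (-1)·0.3333) / (4) = -1.9167

0.6111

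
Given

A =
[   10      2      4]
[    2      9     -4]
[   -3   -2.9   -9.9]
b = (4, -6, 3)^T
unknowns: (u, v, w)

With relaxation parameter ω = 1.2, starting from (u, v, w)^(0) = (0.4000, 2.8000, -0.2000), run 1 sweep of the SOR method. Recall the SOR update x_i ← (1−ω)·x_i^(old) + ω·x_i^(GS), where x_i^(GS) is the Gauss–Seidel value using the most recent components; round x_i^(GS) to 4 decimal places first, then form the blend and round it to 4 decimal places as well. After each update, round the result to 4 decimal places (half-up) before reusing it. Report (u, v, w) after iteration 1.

Iteration 1:
  u: GS value = (4 - (2)·2.8000 - (4)·-0.2000) / (10) = -0.0800;  u ← (1−ω)·0.4000 + ω·-0.0800 = -0.1760
  v: GS value = (-6 - (2)·-0.1760 - (-4)·-0.2000) / (9) = -0.7164;  v ← (1−ω)·2.8000 + ω·-0.7164 = -1.4197
  w: GS value = (3 - (-3)·-0.1760 - (-2.9)·-1.4197) / (-9.9) = 0.1662;  w ← (1−ω)·-0.2000 + ω·0.1662 = 0.2394

(-0.1760, -1.4197, 0.2394)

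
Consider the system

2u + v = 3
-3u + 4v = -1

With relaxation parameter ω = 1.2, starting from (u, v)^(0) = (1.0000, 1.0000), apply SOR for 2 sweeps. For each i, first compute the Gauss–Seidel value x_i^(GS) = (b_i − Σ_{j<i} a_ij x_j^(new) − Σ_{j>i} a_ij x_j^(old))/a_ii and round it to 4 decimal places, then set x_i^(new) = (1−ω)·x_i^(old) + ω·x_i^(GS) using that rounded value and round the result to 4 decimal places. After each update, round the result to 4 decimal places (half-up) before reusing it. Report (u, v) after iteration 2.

(1.3600, 0.8440)

Iteration 1:
  u: GS value = (3 - (1)·1.0000) / (2) = 1.0000;  u ← (1−ω)·1.0000 + ω·1.0000 = 1.0000
  v: GS value = (-1 - (-3)·1.0000) / (4) = 0.5000;  v ← (1−ω)·1.0000 + ω·0.5000 = 0.4000
Iteration 2:
  u: GS value = (3 - (1)·0.4000) / (2) = 1.3000;  u ← (1−ω)·1.0000 + ω·1.3000 = 1.3600
  v: GS value = (-1 - (-3)·1.3600) / (4) = 0.7700;  v ← (1−ω)·0.4000 + ω·0.7700 = 0.8440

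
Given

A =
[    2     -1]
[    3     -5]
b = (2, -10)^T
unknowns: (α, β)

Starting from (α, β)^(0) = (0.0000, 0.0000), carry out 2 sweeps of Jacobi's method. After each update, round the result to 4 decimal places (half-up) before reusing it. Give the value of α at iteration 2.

Iteration 1:
  α = (2 - (-1)·0.0000) / (2) = 1.0000
  β = (-10 - (3)·0.0000) / (-5) = 2.0000
Iteration 2:
  α = (2 - (-1)·2.0000) / (2) = 2.0000
  β = (-10 - (3)·1.0000) / (-5) = 2.6000

2.0000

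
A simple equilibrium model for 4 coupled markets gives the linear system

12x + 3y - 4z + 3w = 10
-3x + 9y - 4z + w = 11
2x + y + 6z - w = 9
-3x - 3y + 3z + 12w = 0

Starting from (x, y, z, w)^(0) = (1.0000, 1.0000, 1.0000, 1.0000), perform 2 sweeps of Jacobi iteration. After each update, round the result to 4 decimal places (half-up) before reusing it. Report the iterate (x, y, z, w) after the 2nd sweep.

(0.6875, 1.9352, 1.0046, 0.3472)

Iteration 1:
  x = (10 - (3)·1.0000 - (-4)·1.0000 - (3)·1.0000) / (12) = 0.6667
  y = (11 - (-3)·1.0000 - (-4)·1.0000 - (1)·1.0000) / (9) = 1.8889
  z = (9 - (2)·1.0000 - (1)·1.0000 - (-1)·1.0000) / (6) = 1.1667
  w = (0 - (-3)·1.0000 - (-3)·1.0000 - (3)·1.0000) / (12) = 0.2500
Iteration 2:
  x = (10 - (3)·1.8889 - (-4)·1.1667 - (3)·0.2500) / (12) = 0.6875
  y = (11 - (-3)·0.6667 - (-4)·1.1667 - (1)·0.2500) / (9) = 1.9352
  z = (9 - (2)·0.6667 - (1)·1.8889 - (-1)·0.2500) / (6) = 1.0046
  w = (0 - (-3)·0.6667 - (-3)·1.8889 - (3)·1.1667) / (12) = 0.3472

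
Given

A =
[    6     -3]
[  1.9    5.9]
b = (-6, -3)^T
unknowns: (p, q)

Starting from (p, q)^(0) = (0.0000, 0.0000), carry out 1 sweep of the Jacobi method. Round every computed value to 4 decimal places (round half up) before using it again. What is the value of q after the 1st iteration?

-0.5085

Iteration 1:
  p = (-6 - (-3)·0.0000) / (6) = -1.0000
  q = (-3 - (1.9)·0.0000) / (5.9) = -0.5085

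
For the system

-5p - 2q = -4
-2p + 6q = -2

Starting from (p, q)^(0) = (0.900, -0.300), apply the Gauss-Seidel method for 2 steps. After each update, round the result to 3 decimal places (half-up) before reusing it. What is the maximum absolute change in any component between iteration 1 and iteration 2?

0.109

Iteration 1:
  p = (-4 - (-2)·-0.300) / (-5) = 0.920
  q = (-2 - (-2)·0.920) / (6) = -0.027
Iteration 2:
  p = (-4 - (-2)·-0.027) / (-5) = 0.811
  q = (-2 - (-2)·0.811) / (6) = -0.063
Change: (-0.109, -0.036) → max |·| = 0.109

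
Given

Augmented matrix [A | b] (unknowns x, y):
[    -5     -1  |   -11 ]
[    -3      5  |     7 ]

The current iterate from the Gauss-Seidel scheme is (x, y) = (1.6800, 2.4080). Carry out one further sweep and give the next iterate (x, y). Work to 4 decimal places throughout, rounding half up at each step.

One sweep:
  x = (-11 - (-1)·2.4080) / (-5) = 1.7184
  y = (7 - (-3)·1.7184) / (5) = 2.4310

(1.7184, 2.4310)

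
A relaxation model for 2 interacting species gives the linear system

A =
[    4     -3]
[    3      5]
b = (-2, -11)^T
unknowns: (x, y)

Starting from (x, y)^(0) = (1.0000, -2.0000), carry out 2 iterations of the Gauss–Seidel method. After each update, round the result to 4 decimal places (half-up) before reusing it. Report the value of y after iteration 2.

Iteration 1:
  x = (-2 - (-3)·-2.0000) / (4) = -2.0000
  y = (-11 - (3)·-2.0000) / (5) = -1.0000
Iteration 2:
  x = (-2 - (-3)·-1.0000) / (4) = -1.2500
  y = (-11 - (3)·-1.2500) / (5) = -1.4500

-1.4500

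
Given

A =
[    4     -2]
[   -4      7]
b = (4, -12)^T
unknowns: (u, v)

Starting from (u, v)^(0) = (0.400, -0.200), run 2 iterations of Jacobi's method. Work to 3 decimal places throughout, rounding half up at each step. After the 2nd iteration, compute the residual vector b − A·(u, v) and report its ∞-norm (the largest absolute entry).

2.572

Iteration 1:
  u = (4 - (-2)·-0.200) / (4) = 0.900
  v = (-12 - (-4)·0.400) / (7) = -1.486
Iteration 2:
  u = (4 - (-2)·-1.486) / (4) = 0.257
  v = (-12 - (-4)·0.900) / (7) = -1.200
Residual b − A·x = (0.572, -2.572); ∞-norm = 2.572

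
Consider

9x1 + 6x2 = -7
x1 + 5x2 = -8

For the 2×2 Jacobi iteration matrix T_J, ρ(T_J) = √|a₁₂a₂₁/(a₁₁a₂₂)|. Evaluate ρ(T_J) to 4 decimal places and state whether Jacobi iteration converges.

a₁₂a₂₁/(a₁₁a₂₂) = (6)·(1) / ((9)·(5)) = 0.133333
ρ = √|0.133333| = √0.133333 = 0.3651
ρ < 1, so Jacobi converges

0.3651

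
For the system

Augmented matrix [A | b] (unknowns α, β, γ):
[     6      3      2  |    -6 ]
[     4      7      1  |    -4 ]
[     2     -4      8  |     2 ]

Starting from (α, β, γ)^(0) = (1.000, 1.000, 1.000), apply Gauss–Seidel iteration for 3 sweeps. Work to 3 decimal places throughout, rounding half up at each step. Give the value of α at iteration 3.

Iteration 1:
  α = (-6 - (3)·1.000 - (2)·1.000) / (6) = -1.833
  β = (-4 - (4)·-1.833 - (1)·1.000) / (7) = 0.333
  γ = (2 - (2)·-1.833 - (-4)·0.333) / (8) = 0.875
Iteration 2:
  α = (-6 - (3)·0.333 - (2)·0.875) / (6) = -1.458
  β = (-4 - (4)·-1.458 - (1)·0.875) / (7) = 0.137
  γ = (2 - (2)·-1.458 - (-4)·0.137) / (8) = 0.683
Iteration 3:
  α = (-6 - (3)·0.137 - (2)·0.683) / (6) = -1.296
  β = (-4 - (4)·-1.296 - (1)·0.683) / (7) = 0.072
  γ = (2 - (2)·-1.296 - (-4)·0.072) / (8) = 0.610

-1.296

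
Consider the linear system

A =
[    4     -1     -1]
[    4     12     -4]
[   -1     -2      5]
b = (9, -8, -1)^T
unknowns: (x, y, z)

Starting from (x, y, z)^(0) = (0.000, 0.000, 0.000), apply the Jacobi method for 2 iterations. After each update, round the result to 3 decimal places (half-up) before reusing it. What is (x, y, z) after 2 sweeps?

(2.033, -1.483, -0.017)

Iteration 1:
  x = (9 - (-1)·0.000 - (-1)·0.000) / (4) = 2.250
  y = (-8 - (4)·0.000 - (-4)·0.000) / (12) = -0.667
  z = (-1 - (-1)·0.000 - (-2)·0.000) / (5) = -0.200
Iteration 2:
  x = (9 - (-1)·-0.667 - (-1)·-0.200) / (4) = 2.033
  y = (-8 - (4)·2.250 - (-4)·-0.200) / (12) = -1.483
  z = (-1 - (-1)·2.250 - (-2)·-0.667) / (5) = -0.017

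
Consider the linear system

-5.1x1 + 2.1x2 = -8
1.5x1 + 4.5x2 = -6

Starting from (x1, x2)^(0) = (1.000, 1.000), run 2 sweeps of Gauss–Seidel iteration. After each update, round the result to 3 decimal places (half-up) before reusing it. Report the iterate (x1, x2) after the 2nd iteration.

Iteration 1:
  x1 = (-8 - (2.1)·1.000) / (-5.1) = 1.980
  x2 = (-6 - (1.5)·1.980) / (4.5) = -1.993
Iteration 2:
  x1 = (-8 - (2.1)·-1.993) / (-5.1) = 0.748
  x2 = (-6 - (1.5)·0.748) / (4.5) = -1.583

(0.748, -1.583)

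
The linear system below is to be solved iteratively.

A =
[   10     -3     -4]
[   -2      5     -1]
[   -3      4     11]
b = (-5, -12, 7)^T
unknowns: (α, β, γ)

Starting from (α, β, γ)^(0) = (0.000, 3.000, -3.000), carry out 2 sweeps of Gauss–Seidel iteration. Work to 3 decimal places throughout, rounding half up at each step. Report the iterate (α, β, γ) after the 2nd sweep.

(-0.846, -2.413, 1.283)

Iteration 1:
  α = (-5 - (-3)·3.000 - (-4)·-3.000) / (10) = -0.800
  β = (-12 - (-2)·-0.800 - (-1)·-3.000) / (5) = -3.320
  γ = (7 - (-3)·-0.800 - (4)·-3.320) / (11) = 1.625
Iteration 2:
  α = (-5 - (-3)·-3.320 - (-4)·1.625) / (10) = -0.846
  β = (-12 - (-2)·-0.846 - (-1)·1.625) / (5) = -2.413
  γ = (7 - (-3)·-0.846 - (4)·-2.413) / (11) = 1.283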